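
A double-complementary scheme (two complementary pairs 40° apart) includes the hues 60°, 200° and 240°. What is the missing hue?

20°

A rectangular tetradic uses two complementary pairs 40° apart: offsets 0°, 40°, 180°, 220°.
Among {60°, 200°, 240°}, 240° and 60° are a 180° pair.
The remaining hue 200° needs its own complement: 200 + 180 = 380 → 380 − 360 = 20°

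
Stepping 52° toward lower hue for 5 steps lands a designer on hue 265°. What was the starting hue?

165°

5 steps of 52° (toward lower hue) give a net shift of −260°.
Start = end − shift: 265 + 260 = 525 → 525 − 360 = 165°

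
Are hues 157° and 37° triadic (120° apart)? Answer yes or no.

Angular distance: |157 − 37| = 120 = 120°.
Triadic (120° apart) requires 120°.

yes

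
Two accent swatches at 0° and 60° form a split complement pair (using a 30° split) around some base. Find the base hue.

The accents sit 30° either side of the complement, so the complement is their short-arc midpoint on the wheel.
Short-arc midpoint of 0° and 60°: 30°.
Base is 180° from the complement: 30 − 180 = -150 → -150 + 360 = 210°

210°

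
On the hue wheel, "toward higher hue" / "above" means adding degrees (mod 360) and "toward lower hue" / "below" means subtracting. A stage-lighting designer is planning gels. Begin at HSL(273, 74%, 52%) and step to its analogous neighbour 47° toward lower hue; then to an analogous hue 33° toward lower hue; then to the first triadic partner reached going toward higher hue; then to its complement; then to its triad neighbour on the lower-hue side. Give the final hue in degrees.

analog 47° ↓ −47°: 273 − 47 = 226°
analog 33° ↓ −33°: 226 − 33 = 193°
triadic ↑ +120°: 193 + 120 = 313°
complement +180°: 313 + 180 = 493 → 493 − 360 = 133°
triadic ↓ −120°: 133 − 120 = 13°

13°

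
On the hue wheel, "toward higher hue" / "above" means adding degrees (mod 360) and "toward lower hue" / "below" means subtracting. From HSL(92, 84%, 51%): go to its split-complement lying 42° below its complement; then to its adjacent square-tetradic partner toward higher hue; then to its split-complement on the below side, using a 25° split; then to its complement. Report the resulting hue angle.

92 + 138 = 230°   (split-comp 42° ↓)
230 + 90 = 320°   (square ↑)
320 + 155 = 475 → 475 − 360 = 115°   (split-comp 25° ↓)
115 + 180 = 295°   (complement)

295°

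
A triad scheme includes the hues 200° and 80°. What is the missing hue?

A triad places three hues 120° apart.
The full set through 80° is {80°, 200°, 320°}.
Given {80°, 200°}, the missing hue is 320°.

320°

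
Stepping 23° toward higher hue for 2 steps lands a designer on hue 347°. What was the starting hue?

2 steps of 23° (toward higher hue) give a net shift of +46°.
Start = end − shift: 347 − 46 = 301°

301°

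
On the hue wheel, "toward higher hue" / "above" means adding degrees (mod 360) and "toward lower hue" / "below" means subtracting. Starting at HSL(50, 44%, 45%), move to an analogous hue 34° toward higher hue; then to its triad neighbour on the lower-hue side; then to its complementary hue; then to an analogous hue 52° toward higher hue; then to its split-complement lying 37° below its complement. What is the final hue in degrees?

339°

analog 34° ↑ +34°: 50 + 34 = 84°
triadic ↓ −120°: 84 − 120 = -36 → -36 + 360 = 324°
complement +180°: 324 + 180 = 504 → 504 − 360 = 144°
analog 52° ↑ +52°: 144 + 52 = 196°
split-comp 37° ↓ +143°: 196 + 143 = 339°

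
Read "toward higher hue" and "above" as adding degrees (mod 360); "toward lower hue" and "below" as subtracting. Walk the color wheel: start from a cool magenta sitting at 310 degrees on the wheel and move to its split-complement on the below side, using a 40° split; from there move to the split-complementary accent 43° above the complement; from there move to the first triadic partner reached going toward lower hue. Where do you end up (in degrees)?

193°

310 + 140 = 450 → 450 − 360 = 90°   (split-comp 40° ↓)
90 + 223 = 313°   (split-comp 43° ↑)
313 − 120 = 193°   (triadic ↓)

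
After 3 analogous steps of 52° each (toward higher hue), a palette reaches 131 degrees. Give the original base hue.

3 steps of 52° (toward higher hue) give a net shift of +156°.
Start = end − shift: 131 − 156 = -25 → -25 + 360 = 335°

335°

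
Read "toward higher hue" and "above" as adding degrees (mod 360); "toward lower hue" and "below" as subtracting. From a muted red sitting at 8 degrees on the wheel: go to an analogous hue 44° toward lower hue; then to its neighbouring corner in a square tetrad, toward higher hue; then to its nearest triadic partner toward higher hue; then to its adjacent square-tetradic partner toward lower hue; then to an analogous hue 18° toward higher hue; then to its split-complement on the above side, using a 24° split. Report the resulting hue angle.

306°

8 − 44 = -36 → -36 + 360 = 324°   (analog 44° ↓)
324 + 90 = 414 → 414 − 360 = 54°   (square ↑)
54 + 120 = 174°   (triadic ↑)
174 − 90 = 84°   (square ↓)
84 + 18 = 102°   (analog 18° ↑)
102 + 204 = 306°   (split-comp 24° ↑)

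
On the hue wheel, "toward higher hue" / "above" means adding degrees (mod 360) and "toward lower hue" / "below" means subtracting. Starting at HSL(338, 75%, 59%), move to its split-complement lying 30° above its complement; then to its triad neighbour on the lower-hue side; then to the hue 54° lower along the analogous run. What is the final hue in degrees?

+210° (split-comp 30° ↑): 338 + 210 = 548 → 548 − 360 = 188°
−120° (triadic ↓): 188 − 120 = 68°
−54° (analog 54° ↓): 68 − 54 = 14°

14°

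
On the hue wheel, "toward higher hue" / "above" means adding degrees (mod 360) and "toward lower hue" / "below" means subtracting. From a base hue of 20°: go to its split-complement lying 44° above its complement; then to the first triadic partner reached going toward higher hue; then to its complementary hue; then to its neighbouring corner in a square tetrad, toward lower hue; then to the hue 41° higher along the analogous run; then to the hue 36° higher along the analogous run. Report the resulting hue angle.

split-comp 44° ↑ +224°: 20 + 224 = 244°
triadic ↑ +120°: 244 + 120 = 364 → 364 − 360 = 4°
complement +180°: 4 + 180 = 184°
square ↓ −90°: 184 − 90 = 94°
analog 41° ↑ +41°: 94 + 41 = 135°
analog 36° ↑ +36°: 135 + 36 = 171°

171°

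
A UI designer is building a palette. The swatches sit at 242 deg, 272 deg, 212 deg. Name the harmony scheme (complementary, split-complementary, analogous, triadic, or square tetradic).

analogous

Sort the hues: 212°, 242°, 272°.
Successive gaps around the wheel: 30°, 30°, 300°.
A run of hues at equal small steps (30°) with one large closing gap is an analogous group.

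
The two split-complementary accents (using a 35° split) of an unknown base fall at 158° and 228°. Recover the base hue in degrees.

The accents sit 35° either side of the complement, so the complement is their short-arc midpoint on the wheel.
Short-arc midpoint of 158° and 228°: 193°.
Base is 180° from the complement: 193 − 180 = 13°

13°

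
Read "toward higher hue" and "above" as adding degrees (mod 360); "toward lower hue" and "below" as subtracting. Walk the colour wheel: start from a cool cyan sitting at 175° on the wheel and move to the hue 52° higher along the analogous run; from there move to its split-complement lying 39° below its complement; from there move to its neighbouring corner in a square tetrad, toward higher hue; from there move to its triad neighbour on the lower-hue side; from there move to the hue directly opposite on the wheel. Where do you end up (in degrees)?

158°

175 + 52 = 227°   (analog 52° ↑)
227 + 141 = 368 → 368 − 360 = 8°   (split-comp 39° ↓)
8 + 90 = 98°   (square ↑)
98 − 120 = -22 → -22 + 360 = 338°   (triadic ↓)
338 + 180 = 518 → 518 − 360 = 158°   (complement)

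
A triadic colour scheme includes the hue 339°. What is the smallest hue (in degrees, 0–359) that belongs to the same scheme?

99°

A triad places three hues 120° apart.
The full set through 339° is {99°, 219°, 339°}.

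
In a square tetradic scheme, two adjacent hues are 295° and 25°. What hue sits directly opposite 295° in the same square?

115°

A square tetradic scheme places four hues 90° apart; opposite corners are 180° apart.
295 + 180 = 475 → 475 − 360 = 115°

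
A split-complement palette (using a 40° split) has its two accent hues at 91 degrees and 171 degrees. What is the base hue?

The accents sit 40° either side of the complement, so the complement is their short-arc midpoint on the wheel.
Short-arc midpoint of 91° and 171°: 131°.
Base is 180° from the complement: 131 − 180 = -49 → -49 + 360 = 311°

311°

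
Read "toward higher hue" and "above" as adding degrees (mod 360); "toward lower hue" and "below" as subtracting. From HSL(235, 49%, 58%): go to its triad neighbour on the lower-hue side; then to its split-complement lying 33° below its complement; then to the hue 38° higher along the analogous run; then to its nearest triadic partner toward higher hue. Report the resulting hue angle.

triadic ↓ −120°: 235 − 120 = 115°
split-comp 33° ↓ +147°: 115 + 147 = 262°
analog 38° ↑ +38°: 262 + 38 = 300°
triadic ↑ +120°: 300 + 120 = 420 → 420 − 360 = 60°

60°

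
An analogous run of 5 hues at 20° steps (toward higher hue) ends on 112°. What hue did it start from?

32°

4 steps of 20° (toward higher hue) give a net shift of +80°.
Start = end − shift: 112 − 80 = 32°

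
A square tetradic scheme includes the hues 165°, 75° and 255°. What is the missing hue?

345°

A square tetradic scheme places four hues every 90°.
The full set through 75° is {75°, 165°, 255°, 345°}.
Given {75°, 165°, 255°}, the missing hue is 345°.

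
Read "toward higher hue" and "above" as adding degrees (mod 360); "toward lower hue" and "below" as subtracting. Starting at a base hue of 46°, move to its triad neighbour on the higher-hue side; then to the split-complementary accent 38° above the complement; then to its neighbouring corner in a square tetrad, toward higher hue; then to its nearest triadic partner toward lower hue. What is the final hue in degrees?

triadic ↑ +120°: 46 + 120 = 166°
split-comp 38° ↑ +218°: 166 + 218 = 384 → 384 − 360 = 24°
square ↑ +90°: 24 + 90 = 114°
triadic ↓ −120°: 114 − 120 = -6 → -6 + 360 = 354°

354°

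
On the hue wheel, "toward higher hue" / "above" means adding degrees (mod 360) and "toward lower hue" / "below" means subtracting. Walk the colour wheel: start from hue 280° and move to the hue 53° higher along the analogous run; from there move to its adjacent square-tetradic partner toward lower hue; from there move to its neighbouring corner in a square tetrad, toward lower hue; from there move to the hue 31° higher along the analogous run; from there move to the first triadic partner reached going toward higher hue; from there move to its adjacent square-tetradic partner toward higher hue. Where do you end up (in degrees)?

34°

280 + 53 = 333°   (analog 53° ↑)
333 − 90 = 243°   (square ↓)
243 − 90 = 153°   (square ↓)
153 + 31 = 184°   (analog 31° ↑)
184 + 120 = 304°   (triadic ↑)
304 + 90 = 394 → 394 − 360 = 34°   (square ↑)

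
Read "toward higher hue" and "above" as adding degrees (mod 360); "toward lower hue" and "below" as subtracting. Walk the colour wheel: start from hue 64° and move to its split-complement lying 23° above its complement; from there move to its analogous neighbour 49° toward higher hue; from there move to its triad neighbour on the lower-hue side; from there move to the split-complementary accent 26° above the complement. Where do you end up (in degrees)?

42°

+203° (split-comp 23° ↑): 64 + 203 = 267°
+49° (analog 49° ↑): 267 + 49 = 316°
−120° (triadic ↓): 316 − 120 = 196°
+206° (split-comp 26° ↑): 196 + 206 = 402 → 402 − 360 = 42°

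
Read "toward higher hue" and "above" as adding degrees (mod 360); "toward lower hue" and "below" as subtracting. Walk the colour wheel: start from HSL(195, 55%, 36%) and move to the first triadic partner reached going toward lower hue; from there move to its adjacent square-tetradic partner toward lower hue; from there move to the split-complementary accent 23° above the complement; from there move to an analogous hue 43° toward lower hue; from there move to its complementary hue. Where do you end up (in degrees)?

325°

−120° (triadic ↓): 195 − 120 = 75°
−90° (square ↓): 75 − 90 = -15 → -15 + 360 = 345°
+203° (split-comp 23° ↑): 345 + 203 = 548 → 548 − 360 = 188°
−43° (analog 43° ↓): 188 − 43 = 145°
+180° (complement): 145 + 180 = 325°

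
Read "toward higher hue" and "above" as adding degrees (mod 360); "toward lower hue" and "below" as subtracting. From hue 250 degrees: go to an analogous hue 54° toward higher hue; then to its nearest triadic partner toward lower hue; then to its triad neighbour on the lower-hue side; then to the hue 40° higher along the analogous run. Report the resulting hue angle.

250 + 54 = 304°   (analog 54° ↑)
304 − 120 = 184°   (triadic ↓)
184 − 120 = 64°   (triadic ↓)
64 + 40 = 104°   (analog 40° ↑)

104°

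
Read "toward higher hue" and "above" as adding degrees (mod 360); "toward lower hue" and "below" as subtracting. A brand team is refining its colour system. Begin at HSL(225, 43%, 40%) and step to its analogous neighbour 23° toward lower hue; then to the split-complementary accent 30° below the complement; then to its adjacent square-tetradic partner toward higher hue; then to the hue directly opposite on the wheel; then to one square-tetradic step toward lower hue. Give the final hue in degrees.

−23° (analog 23° ↓): 225 − 23 = 202°
+150° (split-comp 30° ↓): 202 + 150 = 352°
+90° (square ↑): 352 + 90 = 442 → 442 − 360 = 82°
+180° (complement): 82 + 180 = 262°
−90° (square ↓): 262 − 90 = 172°

172°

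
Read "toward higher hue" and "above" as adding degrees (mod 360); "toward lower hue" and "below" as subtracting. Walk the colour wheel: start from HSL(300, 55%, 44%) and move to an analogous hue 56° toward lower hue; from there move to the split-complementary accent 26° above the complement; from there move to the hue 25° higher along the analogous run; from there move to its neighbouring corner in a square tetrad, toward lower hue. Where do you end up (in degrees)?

−56° (analog 56° ↓): 300 − 56 = 244°
+206° (split-comp 26° ↑): 244 + 206 = 450 → 450 − 360 = 90°
+25° (analog 25° ↑): 90 + 25 = 115°
−90° (square ↓): 115 − 90 = 25°

25°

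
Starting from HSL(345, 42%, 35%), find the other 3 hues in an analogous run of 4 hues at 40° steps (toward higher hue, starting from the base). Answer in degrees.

Analogous hues sit every 40° along the wheel.
345 + 40 = 385 → 385 − 360 = 25°
345 + 80 = 425 → 425 − 360 = 65°
345 + 120 = 465 → 465 − 360 = 105°

25°, 65°, 105°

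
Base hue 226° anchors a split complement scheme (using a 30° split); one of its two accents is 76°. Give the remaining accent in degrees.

16°

Split-complementary hues sit 30° either side of the complement.
Complement of the base 226°: 226 + 180 = 406 → 406 − 360 = 46°
The given accent 76° is 30° one side of 46°; the other accent sits 30° the other side: 46 − 30 = 16°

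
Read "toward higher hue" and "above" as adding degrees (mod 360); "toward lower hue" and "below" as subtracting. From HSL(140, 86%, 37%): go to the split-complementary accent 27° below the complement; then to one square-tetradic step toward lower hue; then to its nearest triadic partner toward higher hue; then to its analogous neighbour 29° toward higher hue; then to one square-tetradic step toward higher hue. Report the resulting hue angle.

82°

+153° (split-comp 27° ↓): 140 + 153 = 293°
−90° (square ↓): 293 − 90 = 203°
+120° (triadic ↑): 203 + 120 = 323°
+29° (analog 29° ↑): 323 + 29 = 352°
+90° (square ↑): 352 + 90 = 442 → 442 − 360 = 82°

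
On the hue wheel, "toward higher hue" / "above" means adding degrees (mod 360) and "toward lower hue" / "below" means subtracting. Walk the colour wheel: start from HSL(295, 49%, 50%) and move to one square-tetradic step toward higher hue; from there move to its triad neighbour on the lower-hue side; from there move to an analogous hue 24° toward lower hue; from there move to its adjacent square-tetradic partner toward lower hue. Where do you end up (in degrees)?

151°

295 + 90 = 385 → 385 − 360 = 25°   (square ↑)
25 − 120 = -95 → -95 + 360 = 265°   (triadic ↓)
265 − 24 = 241°   (analog 24° ↓)
241 − 90 = 151°   (square ↓)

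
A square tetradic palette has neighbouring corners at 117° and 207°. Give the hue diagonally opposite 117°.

297°

A square tetradic scheme places four hues 90° apart; opposite corners are 180° apart.
117 + 180 = 297°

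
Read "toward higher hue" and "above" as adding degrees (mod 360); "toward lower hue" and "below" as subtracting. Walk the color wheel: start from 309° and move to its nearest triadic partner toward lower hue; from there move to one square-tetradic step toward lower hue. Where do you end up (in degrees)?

triadic ↓ −120°: 309 − 120 = 189°
square ↓ −90°: 189 − 90 = 99°

99°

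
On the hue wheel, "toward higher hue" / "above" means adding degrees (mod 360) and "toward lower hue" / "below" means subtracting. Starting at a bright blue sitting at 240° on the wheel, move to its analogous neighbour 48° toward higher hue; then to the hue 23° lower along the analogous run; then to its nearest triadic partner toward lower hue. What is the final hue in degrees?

145°

240 + 48 = 288°   (analog 48° ↑)
288 − 23 = 265°   (analog 23° ↓)
265 − 120 = 145°   (triadic ↓)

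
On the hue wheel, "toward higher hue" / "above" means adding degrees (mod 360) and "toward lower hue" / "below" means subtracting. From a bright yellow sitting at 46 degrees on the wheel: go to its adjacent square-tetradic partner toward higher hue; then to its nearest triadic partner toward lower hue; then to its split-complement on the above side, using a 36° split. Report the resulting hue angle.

+90° (square ↑): 46 + 90 = 136°
−120° (triadic ↓): 136 − 120 = 16°
+216° (split-comp 36° ↑): 16 + 216 = 232°

232°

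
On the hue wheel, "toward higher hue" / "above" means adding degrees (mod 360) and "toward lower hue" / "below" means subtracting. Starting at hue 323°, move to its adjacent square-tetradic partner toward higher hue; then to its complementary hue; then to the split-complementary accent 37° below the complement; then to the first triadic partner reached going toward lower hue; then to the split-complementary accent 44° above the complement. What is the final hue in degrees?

120°

square ↑ +90°: 323 + 90 = 413 → 413 − 360 = 53°
complement +180°: 53 + 180 = 233°
split-comp 37° ↓ +143°: 233 + 143 = 376 → 376 − 360 = 16°
triadic ↓ −120°: 16 − 120 = -104 → -104 + 360 = 256°
split-comp 44° ↑ +224°: 256 + 224 = 480 → 480 − 360 = 120°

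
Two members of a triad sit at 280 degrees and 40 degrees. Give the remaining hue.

A triad spaces three hues 120° apart.
The full set is {40°, 160°, 280°}.

160°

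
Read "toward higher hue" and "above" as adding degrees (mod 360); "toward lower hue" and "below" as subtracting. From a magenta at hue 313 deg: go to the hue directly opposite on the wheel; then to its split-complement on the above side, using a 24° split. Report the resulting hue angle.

337°

complement +180°: 313 + 180 = 493 → 493 − 360 = 133°
split-comp 24° ↑ +204°: 133 + 204 = 337°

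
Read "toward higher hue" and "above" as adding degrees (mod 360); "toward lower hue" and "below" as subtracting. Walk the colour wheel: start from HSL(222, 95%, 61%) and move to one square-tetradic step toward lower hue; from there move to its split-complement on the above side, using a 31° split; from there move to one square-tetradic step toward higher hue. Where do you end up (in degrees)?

square ↓ −90°: 222 − 90 = 132°
split-comp 31° ↑ +211°: 132 + 211 = 343°
square ↑ +90°: 343 + 90 = 433 → 433 − 360 = 73°

73°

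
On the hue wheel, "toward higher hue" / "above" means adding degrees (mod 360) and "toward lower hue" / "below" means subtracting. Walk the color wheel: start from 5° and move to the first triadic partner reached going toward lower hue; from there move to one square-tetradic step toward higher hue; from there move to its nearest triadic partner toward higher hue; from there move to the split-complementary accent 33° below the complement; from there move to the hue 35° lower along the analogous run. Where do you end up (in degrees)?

5 − 120 = -115 → -115 + 360 = 245°   (triadic ↓)
245 + 90 = 335°   (square ↑)
335 + 120 = 455 → 455 − 360 = 95°   (triadic ↑)
95 + 147 = 242°   (split-comp 33° ↓)
242 − 35 = 207°   (analog 35° ↓)

207°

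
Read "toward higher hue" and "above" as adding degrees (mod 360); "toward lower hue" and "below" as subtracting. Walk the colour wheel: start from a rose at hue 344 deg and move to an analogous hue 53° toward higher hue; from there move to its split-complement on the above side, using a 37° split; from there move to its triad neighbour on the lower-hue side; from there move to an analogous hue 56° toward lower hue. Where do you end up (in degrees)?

344 + 53 = 397 → 397 − 360 = 37°   (analog 53° ↑)
37 + 217 = 254°   (split-comp 37° ↑)
254 − 120 = 134°   (triadic ↓)
134 − 56 = 78°   (analog 56° ↓)

78°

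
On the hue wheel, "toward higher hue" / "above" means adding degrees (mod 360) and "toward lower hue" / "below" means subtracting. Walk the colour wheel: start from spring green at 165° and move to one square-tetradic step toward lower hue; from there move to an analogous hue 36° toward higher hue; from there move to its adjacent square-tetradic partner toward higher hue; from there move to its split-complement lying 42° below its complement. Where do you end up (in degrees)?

−90° (square ↓): 165 − 90 = 75°
+36° (analog 36° ↑): 75 + 36 = 111°
+90° (square ↑): 111 + 90 = 201°
+138° (split-comp 42° ↓): 201 + 138 = 339°

339°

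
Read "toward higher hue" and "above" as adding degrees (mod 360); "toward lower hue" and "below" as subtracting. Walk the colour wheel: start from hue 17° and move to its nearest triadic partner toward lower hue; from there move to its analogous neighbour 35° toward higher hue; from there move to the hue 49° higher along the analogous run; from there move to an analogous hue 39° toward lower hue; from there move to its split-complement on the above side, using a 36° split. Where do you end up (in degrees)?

−120° (triadic ↓): 17 − 120 = -103 → -103 + 360 = 257°
+35° (analog 35° ↑): 257 + 35 = 292°
+49° (analog 49° ↑): 292 + 49 = 341°
−39° (analog 39° ↓): 341 − 39 = 302°
+216° (split-comp 36° ↑): 302 + 216 = 518 → 518 − 360 = 158°

158°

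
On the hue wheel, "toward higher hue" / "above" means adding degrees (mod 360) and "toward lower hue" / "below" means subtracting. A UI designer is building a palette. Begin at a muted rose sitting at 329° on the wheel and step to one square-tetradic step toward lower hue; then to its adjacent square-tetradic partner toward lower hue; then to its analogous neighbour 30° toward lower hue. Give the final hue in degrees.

119°

329 − 90 = 239°   (square ↓)
239 − 90 = 149°   (square ↓)
149 − 30 = 119°   (analog 30° ↓)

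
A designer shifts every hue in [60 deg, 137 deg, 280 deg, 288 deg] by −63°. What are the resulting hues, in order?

60 − 63 = -3 → -3 + 360 = 357°
137 − 63 = 74°
280 − 63 = 217°
288 − 63 = 225°

357°, 74°, 217°, 225°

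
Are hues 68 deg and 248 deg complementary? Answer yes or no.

yes

Angular distance: |68 − 248| = 180 = 180°.
Complementary requires 180°.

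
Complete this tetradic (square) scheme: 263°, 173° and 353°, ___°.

83°

A square tetradic scheme places four hues every 90°.
The full set through 173° is {83°, 173°, 263°, 353°}.
Given {173°, 263°, 353°}, the missing hue is 83°.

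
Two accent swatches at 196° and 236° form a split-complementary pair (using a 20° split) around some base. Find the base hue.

The accents sit 20° either side of the complement, so the complement is their short-arc midpoint on the wheel.
Short-arc midpoint of 196° and 236°: 216°.
Base is 180° from the complement: 216 − 180 = 36°

36°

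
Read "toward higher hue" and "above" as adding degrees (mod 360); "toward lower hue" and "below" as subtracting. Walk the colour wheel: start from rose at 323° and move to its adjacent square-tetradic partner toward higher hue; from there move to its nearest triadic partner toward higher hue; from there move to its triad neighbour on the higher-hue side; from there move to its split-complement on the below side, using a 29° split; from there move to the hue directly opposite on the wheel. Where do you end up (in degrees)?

264°

+90° (square ↑): 323 + 90 = 413 → 413 − 360 = 53°
+120° (triadic ↑): 53 + 120 = 173°
+120° (triadic ↑): 173 + 120 = 293°
+151° (split-comp 29° ↓): 293 + 151 = 444 → 444 − 360 = 84°
+180° (complement): 84 + 180 = 264°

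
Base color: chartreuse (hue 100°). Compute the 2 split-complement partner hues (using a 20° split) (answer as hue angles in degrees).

260° and 300°

Split-complementary hues sit 20° either side of the complement.
Complement of 100°: 100 + 180 = 280°
280 − 20 = 260°
280 + 20 = 300°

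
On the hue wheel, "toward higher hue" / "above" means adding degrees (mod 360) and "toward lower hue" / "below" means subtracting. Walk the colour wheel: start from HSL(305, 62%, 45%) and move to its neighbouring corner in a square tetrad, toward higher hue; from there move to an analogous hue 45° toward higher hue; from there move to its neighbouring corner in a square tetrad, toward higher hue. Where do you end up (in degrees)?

square ↑ +90°: 305 + 90 = 395 → 395 − 360 = 35°
analog 45° ↑ +45°: 35 + 45 = 80°
square ↑ +90°: 80 + 90 = 170°

170°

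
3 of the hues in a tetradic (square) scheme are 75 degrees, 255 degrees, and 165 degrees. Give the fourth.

A square tetradic scheme places four hues every 90°.
The full set through 75° is {75°, 165°, 255°, 345°}.
Given {75°, 165°, 255°}, the missing hue is 345°.

345°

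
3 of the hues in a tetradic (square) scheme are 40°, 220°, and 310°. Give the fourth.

A square tetradic scheme places four hues every 90°.
The full set through 40° is {40°, 130°, 220°, 310°}.
Given {40°, 220°, 310°}, the missing hue is 130°.

130°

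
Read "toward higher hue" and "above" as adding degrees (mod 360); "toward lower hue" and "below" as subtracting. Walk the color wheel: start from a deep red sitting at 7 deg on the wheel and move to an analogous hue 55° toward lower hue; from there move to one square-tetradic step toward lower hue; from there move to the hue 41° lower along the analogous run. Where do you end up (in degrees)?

181°

analog 55° ↓ −55°: 7 − 55 = -48 → -48 + 360 = 312°
square ↓ −90°: 312 − 90 = 222°
analog 41° ↓ −41°: 222 − 41 = 181°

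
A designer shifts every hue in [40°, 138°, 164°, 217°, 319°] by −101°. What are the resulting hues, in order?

299°, 37°, 63°, 116°, 218°

40 − 101 = -61 → -61 + 360 = 299°
138 − 101 = 37°
164 − 101 = 63°
217 − 101 = 116°
319 − 101 = 218°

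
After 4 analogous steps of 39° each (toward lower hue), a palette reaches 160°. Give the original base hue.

316°

4 steps of 39° (toward lower hue) give a net shift of −156°.
Start = end − shift: 160 + 156 = 316°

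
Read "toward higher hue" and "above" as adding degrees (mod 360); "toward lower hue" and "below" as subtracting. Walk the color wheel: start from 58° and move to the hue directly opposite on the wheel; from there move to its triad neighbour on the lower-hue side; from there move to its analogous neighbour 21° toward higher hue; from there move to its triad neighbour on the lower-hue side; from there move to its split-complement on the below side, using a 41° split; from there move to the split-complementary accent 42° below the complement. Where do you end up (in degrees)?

58 + 180 = 238°   (complement)
238 − 120 = 118°   (triadic ↓)
118 + 21 = 139°   (analog 21° ↑)
139 − 120 = 19°   (triadic ↓)
19 + 139 = 158°   (split-comp 41° ↓)
158 + 138 = 296°   (split-comp 42° ↓)

296°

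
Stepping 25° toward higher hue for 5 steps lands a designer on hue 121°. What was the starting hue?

356°

5 steps of 25° (toward higher hue) give a net shift of +125°.
Start = end − shift: 121 − 125 = -4 → -4 + 360 = 356°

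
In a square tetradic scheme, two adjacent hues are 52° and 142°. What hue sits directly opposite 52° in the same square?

A square tetradic scheme places four hues 90° apart; opposite corners are 180° apart.
52 + 180 = 232°

232°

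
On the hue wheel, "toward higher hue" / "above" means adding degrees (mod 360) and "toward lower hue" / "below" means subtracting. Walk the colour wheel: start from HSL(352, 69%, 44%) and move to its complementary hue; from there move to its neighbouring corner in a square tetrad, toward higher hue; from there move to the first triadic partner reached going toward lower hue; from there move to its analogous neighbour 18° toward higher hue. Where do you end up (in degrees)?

160°

complement +180°: 352 + 180 = 532 → 532 − 360 = 172°
square ↑ +90°: 172 + 90 = 262°
triadic ↓ −120°: 262 − 120 = 142°
analog 18° ↑ +18°: 142 + 18 = 160°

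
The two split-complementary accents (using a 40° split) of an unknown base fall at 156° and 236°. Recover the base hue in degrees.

16°

The accents sit 40° either side of the complement, so the complement is their short-arc midpoint on the wheel.
Short-arc midpoint of 156° and 236°: 196°.
Base is 180° from the complement: 196 − 180 = 16°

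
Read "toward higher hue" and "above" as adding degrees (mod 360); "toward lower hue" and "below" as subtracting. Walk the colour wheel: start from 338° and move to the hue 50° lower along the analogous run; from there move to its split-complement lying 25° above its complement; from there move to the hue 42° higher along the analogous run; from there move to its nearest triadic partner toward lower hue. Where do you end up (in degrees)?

55°

338 − 50 = 288°   (analog 50° ↓)
288 + 205 = 493 → 493 − 360 = 133°   (split-comp 25° ↑)
133 + 42 = 175°   (analog 42° ↑)
175 − 120 = 55°   (triadic ↓)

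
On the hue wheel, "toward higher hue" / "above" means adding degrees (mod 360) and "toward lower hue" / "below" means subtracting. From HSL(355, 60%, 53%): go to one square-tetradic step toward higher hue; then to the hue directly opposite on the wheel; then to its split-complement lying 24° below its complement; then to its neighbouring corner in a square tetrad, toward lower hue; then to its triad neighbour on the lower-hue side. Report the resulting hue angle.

211°

+90° (square ↑): 355 + 90 = 445 → 445 − 360 = 85°
+180° (complement): 85 + 180 = 265°
+156° (split-comp 24° ↓): 265 + 156 = 421 → 421 − 360 = 61°
−90° (square ↓): 61 − 90 = -29 → -29 + 360 = 331°
−120° (triadic ↓): 331 − 120 = 211°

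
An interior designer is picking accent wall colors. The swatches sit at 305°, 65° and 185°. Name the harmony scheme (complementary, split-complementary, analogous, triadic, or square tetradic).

Sort the hues: 65°, 185°, 305°.
Successive gaps around the wheel: 120°, 120°, 120°.
Three hues equally spaced 120° apart form a triad.

triadic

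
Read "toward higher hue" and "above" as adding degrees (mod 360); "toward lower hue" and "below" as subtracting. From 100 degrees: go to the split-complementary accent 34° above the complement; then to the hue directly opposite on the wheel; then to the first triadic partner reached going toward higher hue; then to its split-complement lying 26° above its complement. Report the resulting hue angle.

+214° (split-comp 34° ↑): 100 + 214 = 314°
+180° (complement): 314 + 180 = 494 → 494 − 360 = 134°
+120° (triadic ↑): 134 + 120 = 254°
+206° (split-comp 26° ↑): 254 + 206 = 460 → 460 − 360 = 100°

100°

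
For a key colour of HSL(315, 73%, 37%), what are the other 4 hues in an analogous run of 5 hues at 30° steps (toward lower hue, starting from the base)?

285°, 255°, 225°, 195°

Analogous hues sit every 30° along the wheel.
315 − 30 = 285°
315 − 60 = 255°
315 − 90 = 225°
315 − 120 = 195°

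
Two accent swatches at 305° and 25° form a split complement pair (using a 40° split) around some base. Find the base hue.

The accents sit 40° either side of the complement, so the complement is their short-arc midpoint on the wheel.
Short-arc midpoint of 305° and 25°: 345°.
Base is 180° from the complement: 345 − 180 = 165°

165°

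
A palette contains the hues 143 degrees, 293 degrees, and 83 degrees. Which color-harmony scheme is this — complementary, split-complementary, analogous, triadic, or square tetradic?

Sort the hues: 83°, 143°, 293°.
Successive gaps around the wheel: 60°, 150°, 150°.
Two 150° gaps and one 60° gap — a base hue opposite a pair of accents 30° either side of its complement — is the split-complementary pattern.

split-complementary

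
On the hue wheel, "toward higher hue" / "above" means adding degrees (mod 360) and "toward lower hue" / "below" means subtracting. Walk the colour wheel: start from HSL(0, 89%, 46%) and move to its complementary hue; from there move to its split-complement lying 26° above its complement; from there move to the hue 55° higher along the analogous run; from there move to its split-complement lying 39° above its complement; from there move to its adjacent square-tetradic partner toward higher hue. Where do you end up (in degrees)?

+180° (complement): 0 + 180 = 180°
+206° (split-comp 26° ↑): 180 + 206 = 386 → 386 − 360 = 26°
+55° (analog 55° ↑): 26 + 55 = 81°
+219° (split-comp 39° ↑): 81 + 219 = 300°
+90° (square ↑): 300 + 90 = 390 → 390 − 360 = 30°

30°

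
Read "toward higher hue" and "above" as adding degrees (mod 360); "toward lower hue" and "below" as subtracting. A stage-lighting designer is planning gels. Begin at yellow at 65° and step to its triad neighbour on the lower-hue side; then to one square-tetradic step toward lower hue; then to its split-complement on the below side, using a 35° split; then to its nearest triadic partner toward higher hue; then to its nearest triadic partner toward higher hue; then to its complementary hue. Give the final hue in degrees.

60°

−120° (triadic ↓): 65 − 120 = -55 → -55 + 360 = 305°
−90° (square ↓): 305 − 90 = 215°
+145° (split-comp 35° ↓): 215 + 145 = 360 → 360 − 360 = 0°
+120° (triadic ↑): 0 + 120 = 120°
+120° (triadic ↑): 120 + 120 = 240°
+180° (complement): 240 + 180 = 420 → 420 − 360 = 60°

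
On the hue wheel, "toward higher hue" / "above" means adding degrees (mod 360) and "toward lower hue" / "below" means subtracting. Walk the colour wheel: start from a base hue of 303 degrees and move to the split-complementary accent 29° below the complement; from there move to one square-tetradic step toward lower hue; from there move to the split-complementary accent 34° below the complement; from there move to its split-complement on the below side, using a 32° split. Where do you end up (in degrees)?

298°

+151° (split-comp 29° ↓): 303 + 151 = 454 → 454 − 360 = 94°
−90° (square ↓): 94 − 90 = 4°
+146° (split-comp 34° ↓): 4 + 146 = 150°
+148° (split-comp 32° ↓): 150 + 148 = 298°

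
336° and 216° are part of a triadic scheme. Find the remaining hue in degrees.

A triad places three hues 120° apart.
The full set through 216° is {96°, 216°, 336°}.
Given {216°, 336°}, the missing hue is 96°.

96°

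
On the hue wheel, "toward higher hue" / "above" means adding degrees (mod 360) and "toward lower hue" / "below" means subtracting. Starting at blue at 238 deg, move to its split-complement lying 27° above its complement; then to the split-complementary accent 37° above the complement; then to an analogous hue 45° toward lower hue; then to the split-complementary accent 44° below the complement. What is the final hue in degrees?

33°

+207° (split-comp 27° ↑): 238 + 207 = 445 → 445 − 360 = 85°
+217° (split-comp 37° ↑): 85 + 217 = 302°
−45° (analog 45° ↓): 302 − 45 = 257°
+136° (split-comp 44° ↓): 257 + 136 = 393 → 393 − 360 = 33°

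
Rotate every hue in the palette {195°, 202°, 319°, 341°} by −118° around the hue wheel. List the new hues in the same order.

77°, 84°, 201°, 223°

195 − 118 = 77°
202 − 118 = 84°
319 − 118 = 201°
341 − 118 = 223°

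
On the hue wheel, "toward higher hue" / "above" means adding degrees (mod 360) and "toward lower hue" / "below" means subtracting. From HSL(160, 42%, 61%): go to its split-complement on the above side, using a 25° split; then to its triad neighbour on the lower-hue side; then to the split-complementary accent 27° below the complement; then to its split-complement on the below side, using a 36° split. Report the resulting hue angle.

182°

160 + 205 = 365 → 365 − 360 = 5°   (split-comp 25° ↑)
5 − 120 = -115 → -115 + 360 = 245°   (triadic ↓)
245 + 153 = 398 → 398 − 360 = 38°   (split-comp 27° ↓)
38 + 144 = 182°   (split-comp 36° ↓)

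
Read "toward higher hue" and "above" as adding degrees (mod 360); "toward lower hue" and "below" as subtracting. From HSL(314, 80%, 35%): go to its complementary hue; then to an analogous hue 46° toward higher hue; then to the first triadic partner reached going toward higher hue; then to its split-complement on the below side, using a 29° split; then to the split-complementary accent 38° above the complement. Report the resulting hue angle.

+180° (complement): 314 + 180 = 494 → 494 − 360 = 134°
+46° (analog 46° ↑): 134 + 46 = 180°
+120° (triadic ↑): 180 + 120 = 300°
+151° (split-comp 29° ↓): 300 + 151 = 451 → 451 − 360 = 91°
+218° (split-comp 38° ↑): 91 + 218 = 309°

309°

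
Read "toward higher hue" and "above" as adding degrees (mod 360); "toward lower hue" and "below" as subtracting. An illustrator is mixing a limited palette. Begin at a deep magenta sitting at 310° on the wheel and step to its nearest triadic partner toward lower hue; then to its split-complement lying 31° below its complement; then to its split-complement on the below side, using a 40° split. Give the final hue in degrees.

triadic ↓ −120°: 310 − 120 = 190°
split-comp 31° ↓ +149°: 190 + 149 = 339°
split-comp 40° ↓ +140°: 339 + 140 = 479 → 479 − 360 = 119°

119°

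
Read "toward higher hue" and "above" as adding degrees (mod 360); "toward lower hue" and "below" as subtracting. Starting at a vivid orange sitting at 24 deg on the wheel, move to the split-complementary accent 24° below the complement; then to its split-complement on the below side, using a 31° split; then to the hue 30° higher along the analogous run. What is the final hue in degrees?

359°

+156° (split-comp 24° ↓): 24 + 156 = 180°
+149° (split-comp 31° ↓): 180 + 149 = 329°
+30° (analog 30° ↑): 329 + 30 = 359°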